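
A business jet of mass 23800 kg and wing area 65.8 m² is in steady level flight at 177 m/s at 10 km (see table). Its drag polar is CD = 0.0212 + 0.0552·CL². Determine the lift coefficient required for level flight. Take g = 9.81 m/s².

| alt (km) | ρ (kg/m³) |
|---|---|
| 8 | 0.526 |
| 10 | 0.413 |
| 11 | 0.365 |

At 10 km, from the table: ρ = 0.413 kg/m³.
In steady level flight, lift balances weight: W = mg = 23800 × 9.81 = 2.3348×10^5 N.
q = ½ρv² = ½ × 0.413 × 177² = 6469 Pa.
CL = 2W/(ρv²S) = 2×2.3348×10^5/(0.413×177²×65.8) = 0.5485.

CL = 0.548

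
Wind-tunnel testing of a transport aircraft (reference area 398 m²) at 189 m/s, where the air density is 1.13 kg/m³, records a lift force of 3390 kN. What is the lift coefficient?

From L = ½ρv²S·CL, rearranging gives CL = 2L/(ρv²S).
CL = 2 × 3.39×10^6 / (1.13 × 189² × 398) = 0.422

CL = 0.422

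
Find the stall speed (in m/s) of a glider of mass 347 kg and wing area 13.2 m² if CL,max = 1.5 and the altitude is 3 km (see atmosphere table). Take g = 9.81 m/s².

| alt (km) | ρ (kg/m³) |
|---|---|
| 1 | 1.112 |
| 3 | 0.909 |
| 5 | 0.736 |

V_stall = 19.4 m/s

At 3 km, from the table: ρ = 0.909 kg/m³.
Stall occurs when L = W at CL,max. W = mg = 347 × 9.81 = 3404 N.
V_stall = √(2W/(ρ·S·CL,max)) = √(2 × 3404 / (0.909 × 13.2 × 1.5))
V_stall = √378.3 = 19.4 m/s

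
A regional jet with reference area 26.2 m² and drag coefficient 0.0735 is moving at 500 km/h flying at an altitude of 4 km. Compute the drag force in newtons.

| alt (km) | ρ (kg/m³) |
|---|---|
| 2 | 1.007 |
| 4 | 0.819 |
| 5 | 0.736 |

At 4 km, from the table: ρ = 0.819 kg/m³.
Convert speed: v = 500 km/h ÷ 3.6 = 138.9 m/s.
D = ½ρv²S·CD = ½ × 0.819 × 138.9² × 26.2 × 0.0735 = 15200 N ≈ 15.2 kN

D = 15200 N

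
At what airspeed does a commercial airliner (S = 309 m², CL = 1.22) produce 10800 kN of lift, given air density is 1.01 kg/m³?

v = 238 m/s

L = ½ρv²S·CL ⇒ v = √(2L/(ρ·S·CL))
v = √(2 × 1.08×10^7 / (1.01 × 309 × 1.22)) = √56730 = 238 m/s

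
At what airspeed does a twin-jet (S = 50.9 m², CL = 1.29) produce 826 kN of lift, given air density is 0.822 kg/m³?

v = 175 m/s

L = ½ρv²S·CL ⇒ v = √(2L/(ρ·S·CL))
v = √(2 × 8.26×10^5 / (0.822 × 50.9 × 1.29)) = √30610 = 175 m/s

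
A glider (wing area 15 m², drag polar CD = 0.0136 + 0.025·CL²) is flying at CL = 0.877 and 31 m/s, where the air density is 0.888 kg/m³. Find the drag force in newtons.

CD = 0.0136 + 0.025 × 0.877² = 0.03283
D = ½ρv²S·CD = ½ × 0.888 × 31² × 15 × 0.03283 = 210 N

D = 210 N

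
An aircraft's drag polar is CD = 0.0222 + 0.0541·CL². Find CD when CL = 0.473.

CD = 0.0343

CD = 0.0222 + 0.0541 × 0.473² = 0.0222 + 0.0121 = 0.0343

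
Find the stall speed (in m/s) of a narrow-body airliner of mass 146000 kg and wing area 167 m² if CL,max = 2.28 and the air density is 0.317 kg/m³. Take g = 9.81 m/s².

Weight W = mg = 146000 × 9.81 = 1.432×10^6 N.
From L = ½ρV²S·CL,max = W: V_stall = √(2W/(ρSCL,max)) = √(2·1.432×10^6/(0.317·167·2.28))
V_stall = √23730 = 154 m/s

V_stall = 154 m/s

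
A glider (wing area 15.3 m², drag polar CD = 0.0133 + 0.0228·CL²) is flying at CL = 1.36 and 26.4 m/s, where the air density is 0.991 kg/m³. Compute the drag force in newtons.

D = 293 N

CD = 0.0133 + 0.0228 × 1.36² = 0.05547
D = ½ρv²S·CD = ½ × 0.991 × 26.4² × 15.3 × 0.05547 = 293 N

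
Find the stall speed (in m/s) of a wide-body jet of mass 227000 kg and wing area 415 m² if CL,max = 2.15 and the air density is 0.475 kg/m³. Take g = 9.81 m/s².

V_stall = 103 m/s

Weight W = mg = 227000 × 9.81 = 2.227×10^6 N.
From L = ½ρV²S·CL,max = W: V_stall = √(2W/(ρSCL,max)) = √(2·2.227×10^6/(0.475·415·2.15))
V_stall = √10510 = 103 m/s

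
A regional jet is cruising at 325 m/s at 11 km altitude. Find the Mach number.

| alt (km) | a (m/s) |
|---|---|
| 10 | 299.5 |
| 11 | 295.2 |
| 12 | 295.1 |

At 11 km, from the table: a = 295.2 m/s.
M = v/a = 325 / 295.2 = 1.1

M = 1.1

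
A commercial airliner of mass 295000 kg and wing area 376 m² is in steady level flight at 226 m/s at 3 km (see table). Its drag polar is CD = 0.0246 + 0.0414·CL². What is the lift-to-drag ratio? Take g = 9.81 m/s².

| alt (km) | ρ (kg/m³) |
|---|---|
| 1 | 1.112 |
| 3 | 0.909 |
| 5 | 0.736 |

L/D = 11.4

At 3 km, from the table: ρ = 0.909 kg/m³.
In steady level flight, lift balances weight: W = mg = 295000 × 9.81 = 2.894×10^6 N.
q = ½ρv² = ½ × 0.909 × 226² = 23210 Pa.
CL = 2W/(ρv²S) = 2×2.894×10^6/(0.909×226²×376) = 0.3316.
CD = 0.0246 + 0.0414 × 0.3316² = 0.02915.
L/D = CL/CD = 0.3316 / 0.02915 = 11.4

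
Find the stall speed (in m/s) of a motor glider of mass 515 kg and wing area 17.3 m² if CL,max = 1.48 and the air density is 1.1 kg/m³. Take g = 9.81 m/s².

Weight W = mg = 515 × 9.81 = 5052 N.
V_stall = √(2W/(ρ·S·CL,max)) = √(2 × 5052 / (1.1 × 17.3 × 1.48))
V_stall = √358.8 = 18.9 m/s

V_stall = 18.9 m/s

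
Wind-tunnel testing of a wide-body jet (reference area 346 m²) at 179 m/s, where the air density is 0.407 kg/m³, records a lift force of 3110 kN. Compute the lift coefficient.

From L = ½ρv²S·CL, rearranging gives CL = 2L/(ρv²S).
CL = 2 × 3.11×10^6 / (0.407 × 179² × 346) = 1.38

CL = 1.38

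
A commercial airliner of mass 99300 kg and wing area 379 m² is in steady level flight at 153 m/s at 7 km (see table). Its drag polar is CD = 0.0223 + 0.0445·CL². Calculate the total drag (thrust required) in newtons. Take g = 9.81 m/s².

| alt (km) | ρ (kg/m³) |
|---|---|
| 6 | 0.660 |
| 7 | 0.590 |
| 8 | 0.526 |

At 7 km, from the table: ρ = 0.590 kg/m³.
In steady level flight, lift balances weight: W = mg = 99300 × 9.81 = 9.7413×10^5 N.
q = ½ρv² = ½ × 0.59 × 153² = 6906 Pa.
CL = W/(q·S) = 9.7413×10^5 / (6906 × 379) = 0.3722.
CD = 0.0223 + 0.0445 × 0.3722² = 0.02846.
D = q·S·CD = 6906 × 379 × 0.02846 = 74500 N

D = 74500 N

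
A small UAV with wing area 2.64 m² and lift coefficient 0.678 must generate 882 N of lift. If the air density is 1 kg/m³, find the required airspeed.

v = 31.4 m/s

L = ½ρv²S·CL ⇒ v = √(2L/(ρ·S·CL))
v = √(2 × 882 / (1 × 2.64 × 0.678)) = √985.5 = 31.4 m/s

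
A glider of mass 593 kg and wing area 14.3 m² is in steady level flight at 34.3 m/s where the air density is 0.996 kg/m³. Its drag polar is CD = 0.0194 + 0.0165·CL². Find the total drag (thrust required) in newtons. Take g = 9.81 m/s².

In steady level flight, lift balances weight: W = mg = 593 × 9.81 = 5817.3 N.
Dynamic pressure q = 0.5 × 0.996 × 34.3² = 585.9 Pa.
CL = W/(q·S) = 5817.3 / (585.9 × 14.3) = 0.6943.
CD = 0.0194 + 0.0165 × 0.6943² = 0.02735.
D = q·S·CD = 585.9 × 14.3 × 0.02735 = 229.2 N

D = 229 N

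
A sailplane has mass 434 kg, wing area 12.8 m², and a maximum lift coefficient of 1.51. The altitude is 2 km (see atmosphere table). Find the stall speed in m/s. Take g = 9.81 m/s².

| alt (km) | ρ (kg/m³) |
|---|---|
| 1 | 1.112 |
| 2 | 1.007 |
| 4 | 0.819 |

At 2 km, from the table: ρ = 1.007 kg/m³.
Weight W = mg = 434 × 9.81 = 4258 N.
From L = ½ρV²S·CL,max = W: V_stall = √(2W/(ρSCL,max)) = √(2·4258/(1.007·12.8·1.51))
V_stall = √437.5 = 20.9 m/s

V_stall = 20.9 m/s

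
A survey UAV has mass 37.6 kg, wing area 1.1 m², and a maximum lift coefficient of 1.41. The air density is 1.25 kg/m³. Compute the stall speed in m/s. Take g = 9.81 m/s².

V_stall = 19.5 m/s

Weight W = mg = 37.6 × 9.81 = 368.9 N.
V_stall = √(2W/(ρ·S·CL,max)) = √(2 × 368.9 / (1.25 × 1.1 × 1.41))
V_stall = √380.5 = 19.5 m/s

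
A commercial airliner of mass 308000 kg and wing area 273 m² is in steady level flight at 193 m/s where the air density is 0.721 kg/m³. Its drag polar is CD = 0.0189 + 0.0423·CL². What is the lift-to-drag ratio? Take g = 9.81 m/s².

Level flight ⇒ L = W = m·g = 308000 × 9.81 = 3.0215×10^6 N.
q = ½ρv² = ½ × 0.721 × 193² = 13430 Pa.
Required CL = L/(qS) = 3.0215×10^6/(13430·273) = 0.8242.
CD = 0.0189 + 0.0423 × 0.8242² = 0.04764.
L/D = CL/CD = 0.8242 / 0.04764 = 17.3

L/D = 17.3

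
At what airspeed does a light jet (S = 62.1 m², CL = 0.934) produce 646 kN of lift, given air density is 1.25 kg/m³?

L = ½ρv²S·CL ⇒ v = √(2L/(ρ·S·CL))
v = √(2 × 6.46×10^5 / (1.25 × 62.1 × 0.934)) = √17820 = 133 m/s

v = 133 m/s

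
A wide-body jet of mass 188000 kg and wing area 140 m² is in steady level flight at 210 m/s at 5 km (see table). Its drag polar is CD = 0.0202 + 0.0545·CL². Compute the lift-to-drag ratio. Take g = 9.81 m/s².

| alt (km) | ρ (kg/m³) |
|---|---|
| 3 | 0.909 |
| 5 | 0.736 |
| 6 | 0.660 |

L/D = 14.5

At 5 km, from the table: ρ = 0.736 kg/m³.
Weight W = mg = 188000 × 9.81 = 1.8443×10^6 N; in level flight L = W.
q = ½ρv² = ½ × 0.736 × 210² = 16230 Pa.
CL = W/(q·S) = 1.8443×10^6 / (16230 × 140) = 0.8117.
CD = 0.0202 + 0.0545 × 0.8117² = 0.05611.
L/D = CL/CD = 0.8117 / 0.05611 = 14.5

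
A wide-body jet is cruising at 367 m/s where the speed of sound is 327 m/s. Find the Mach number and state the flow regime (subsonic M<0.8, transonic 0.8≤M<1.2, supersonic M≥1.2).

M = 1.12 (transonic)

M = v/a = 367 / 327 = 1.12
M = 1.12 → transonic.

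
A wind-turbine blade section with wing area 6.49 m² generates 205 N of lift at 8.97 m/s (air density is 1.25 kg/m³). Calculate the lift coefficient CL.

From L = ½ρv²S·CL, rearranging gives CL = 2L/(ρv²S).
CL = 2 × 205 / (1.25 × 8.97² × 6.49) = 0.628

CL = 0.628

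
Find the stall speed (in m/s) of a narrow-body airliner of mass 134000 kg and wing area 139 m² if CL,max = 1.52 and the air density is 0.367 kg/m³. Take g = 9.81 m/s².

At stall, lift equals weight: L = W = m·g = 134000 × 9.81 = 1.315×10^6 N.
From L = ½ρV²S·CL,max = W: V_stall = √(2W/(ρSCL,max)) = √(2·1.315×10^6/(0.367·139·1.52))
V_stall = √33910 = 184 m/s

V_stall = 184 m/s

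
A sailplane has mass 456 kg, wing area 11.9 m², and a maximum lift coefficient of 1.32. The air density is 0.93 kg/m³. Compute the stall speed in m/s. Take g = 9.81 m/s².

Weight W = mg = 456 × 9.81 = 4473 N.
V_stall = √(2W/(ρ·S·CL,max)) = √(2 × 4473 / (0.93 × 11.9 × 1.32))
V_stall = √612.4 = 24.7 m/s

V_stall = 24.7 m/s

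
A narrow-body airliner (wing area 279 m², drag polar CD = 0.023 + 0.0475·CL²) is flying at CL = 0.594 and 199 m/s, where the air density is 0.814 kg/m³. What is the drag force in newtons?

D = 1.79×10^5 N

CD = 0.023 + 0.0475 × 0.594² = 0.03976
D = ½ρv²S·CD = ½ × 0.814 × 199² × 279 × 0.03976 = 1.79×10^5 N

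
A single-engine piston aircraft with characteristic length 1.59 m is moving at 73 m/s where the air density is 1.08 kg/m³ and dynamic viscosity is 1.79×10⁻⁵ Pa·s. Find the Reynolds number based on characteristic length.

Re = ρ·v·c/μ = 1.08 × 73 × 1.59 / (1.79×10⁻⁵) = 7×10^6

Re = 7×10^6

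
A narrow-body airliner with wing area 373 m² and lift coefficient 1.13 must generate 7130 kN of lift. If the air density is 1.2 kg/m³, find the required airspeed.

L = ½ρv²S·CL ⇒ v = √(2L/(ρ·S·CL))
v = √(2 × 7.13×10^6 / (1.2 × 373 × 1.13)) = √28190 = 168 m/s

v = 168 m/s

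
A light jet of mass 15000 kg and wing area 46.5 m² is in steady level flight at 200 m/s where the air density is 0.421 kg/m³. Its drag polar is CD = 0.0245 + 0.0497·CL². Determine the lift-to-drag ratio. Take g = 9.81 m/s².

L/D = 11.9

Level flight ⇒ L = W = m·g = 15000 × 9.81 = 1.4715×10^5 N.
Dynamic pressure q = 0.5 × 0.421 × 200² = 8420 Pa.
CL = 2W/(ρv²S) = 2×1.4715×10^5/(0.421×200²×46.5) = 0.3758.
CD = 0.0245 + 0.0497 × 0.3758² = 0.03152.
L/D = CL/CD = 0.3758 / 0.03152 = 11.9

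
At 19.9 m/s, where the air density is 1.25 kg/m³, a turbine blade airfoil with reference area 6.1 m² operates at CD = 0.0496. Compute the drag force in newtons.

Dynamic pressure q = ½ρv² = ½ × 1.25 × 19.9² = 247.5 Pa.
D = q·S·CD = 247.5 × 6.1 × 0.0496 = 74.9 N

D = 74.9 N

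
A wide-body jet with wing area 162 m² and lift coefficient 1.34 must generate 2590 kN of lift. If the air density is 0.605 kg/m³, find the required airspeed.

v = 199 m/s

L = ½ρv²S·CL ⇒ v = √(2L/(ρ·S·CL))
v = √(2 × 2.59×10^6 / (0.605 × 162 × 1.34)) = √39440 = 199 m/s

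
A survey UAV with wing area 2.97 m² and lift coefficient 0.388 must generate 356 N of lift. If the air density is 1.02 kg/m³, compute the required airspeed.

v = 24.6 m/s

L = ½ρv²S·CL ⇒ v = √(2L/(ρ·S·CL))
v = √(2 × 356 / (1.02 × 2.97 × 0.388)) = √605.7 = 24.6 m/s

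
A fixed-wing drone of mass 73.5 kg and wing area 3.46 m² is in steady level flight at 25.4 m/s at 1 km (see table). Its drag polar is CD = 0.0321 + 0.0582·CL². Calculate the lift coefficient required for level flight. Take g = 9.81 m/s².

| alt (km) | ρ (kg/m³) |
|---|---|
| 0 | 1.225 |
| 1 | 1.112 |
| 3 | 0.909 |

At 1 km, from the table: ρ = 1.112 kg/m³.
Level flight ⇒ L = W = m·g = 73.5 × 9.81 = 721.04 N.
q = ½ρv² = ½ × 1.112 × 25.4² = 358.7 Pa.
Required CL = L/(qS) = 721.04/(358.7·3.46) = 0.5809.

CL = 0.581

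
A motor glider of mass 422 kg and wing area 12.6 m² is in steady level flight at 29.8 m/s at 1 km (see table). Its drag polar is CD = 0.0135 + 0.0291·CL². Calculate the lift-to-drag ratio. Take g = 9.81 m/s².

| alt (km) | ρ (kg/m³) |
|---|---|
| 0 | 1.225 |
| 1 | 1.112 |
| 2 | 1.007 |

At 1 km, from the table: ρ = 1.112 kg/m³.
Weight W = mg = 422 × 9.81 = 4139.8 N; in level flight L = W.
q = ½ρv² = ½ × 1.112 × 29.8² = 493.8 Pa.
CL = W/(q·S) = 4139.8 / (493.8 × 12.6) = 0.6654.
CD = 0.0135 + 0.0291 × 0.6654² = 0.02639.
L/D = CL/CD = 0.6654 / 0.02639 = 25.2

L/D = 25.2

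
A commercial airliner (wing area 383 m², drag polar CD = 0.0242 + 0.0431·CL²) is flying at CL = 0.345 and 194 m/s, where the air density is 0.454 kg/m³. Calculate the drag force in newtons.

CD = 0.0242 + 0.0431 × 0.345² = 0.02933
D = ½ρv²S·CD = ½ × 0.454 × 194² × 383 × 0.02933 = 96000 N

D = 96000 N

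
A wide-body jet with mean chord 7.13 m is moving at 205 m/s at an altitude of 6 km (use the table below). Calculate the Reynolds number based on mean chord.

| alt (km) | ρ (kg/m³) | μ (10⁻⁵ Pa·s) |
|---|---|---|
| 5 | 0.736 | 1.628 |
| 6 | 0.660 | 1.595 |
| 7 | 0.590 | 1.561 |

At 6 km, from the table: ρ = 0.660 kg/m³, μ = 1.595×10⁻⁵ Pa·s.
Re = ρ·v·c/μ = 0.66 × 205 × 7.13 / (1.595×10⁻⁵) = 6.05×10^7

Re = 6.05×10^7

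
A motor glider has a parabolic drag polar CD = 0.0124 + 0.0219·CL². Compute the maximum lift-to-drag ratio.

For CD = CD0 + K·CL², (L/D)max occurs at CL* = √(CD0/K) and equals 1/(2√(K·CD0)).
(L/D)max = 1/(2√(0.0219 × 0.0124)) = 1/(2 × 0.01648) = 30.3

(L/D)max = 30.3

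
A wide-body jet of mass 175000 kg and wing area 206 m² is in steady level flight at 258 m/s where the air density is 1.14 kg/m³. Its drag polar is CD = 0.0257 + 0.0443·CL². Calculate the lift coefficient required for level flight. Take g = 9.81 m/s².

CL = 0.22

Weight W = mg = 175000 × 9.81 = 1.7168×10^6 N; in level flight L = W.
Dynamic pressure q = 0.5 × 1.14 × 258² = 37940 Pa.
CL = W/(q·S) = 1.7168×10^6 / (37940 × 206) = 0.2196.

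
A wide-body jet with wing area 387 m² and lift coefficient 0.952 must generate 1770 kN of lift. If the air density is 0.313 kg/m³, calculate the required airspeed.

v = 175 m/s

L = ½ρv²S·CL ⇒ v = √(2L/(ρ·S·CL))
v = √(2 × 1.77×10^6 / (0.313 × 387 × 0.952)) = √30700 = 175 m/s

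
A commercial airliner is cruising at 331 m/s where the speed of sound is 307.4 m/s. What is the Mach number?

M = 1.08

M = v/a = 331 / 307.4 = 1.08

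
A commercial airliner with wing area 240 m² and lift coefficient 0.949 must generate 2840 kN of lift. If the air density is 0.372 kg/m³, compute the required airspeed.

v = 259 m/s

L = ½ρv²S·CL ⇒ v = √(2L/(ρ·S·CL))
v = √(2 × 2.84×10^6 / (0.372 × 240 × 0.949)) = √67040 = 259 m/s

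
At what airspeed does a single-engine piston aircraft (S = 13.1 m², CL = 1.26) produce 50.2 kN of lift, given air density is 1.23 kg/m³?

L = ½ρv²S·CL ⇒ v = √(2L/(ρ·S·CL))
v = √(2 × 50200 / (1.23 × 13.1 × 1.26)) = √4945 = 70.3 m/s

v = 70.3 m/s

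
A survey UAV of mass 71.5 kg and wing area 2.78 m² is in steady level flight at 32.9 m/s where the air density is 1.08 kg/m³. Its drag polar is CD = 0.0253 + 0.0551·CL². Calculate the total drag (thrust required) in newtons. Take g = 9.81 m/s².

D = 57.8 N

Level flight ⇒ L = W = m·g = 71.5 × 9.81 = 701.42 N.
Dynamic pressure q = 0.5 × 1.08 × 32.9² = 584.5 Pa.
Required CL = L/(qS) = 701.42/(584.5·2.78) = 0.4317.
CD = 0.0253 + 0.0551 × 0.4317² = 0.03557.
D = q·S·CD = 584.5 × 2.78 × 0.03557 = 57.79 N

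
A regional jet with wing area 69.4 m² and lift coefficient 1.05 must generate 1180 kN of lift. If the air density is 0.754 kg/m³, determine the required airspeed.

v = 207 m/s

L = ½ρv²S·CL ⇒ v = √(2L/(ρ·S·CL))
v = √(2 × 1.18×10^6 / (0.754 × 69.4 × 1.05)) = √42950 = 207 m/s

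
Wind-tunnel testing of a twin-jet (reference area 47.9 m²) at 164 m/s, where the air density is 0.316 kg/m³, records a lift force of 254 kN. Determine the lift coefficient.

From L = ½ρv²S·CL, rearranging gives CL = 2L/(ρv²S).
CL = 2 × 2.54×10^5 / (0.316 × 164² × 47.9) = 1.25

CL = 1.25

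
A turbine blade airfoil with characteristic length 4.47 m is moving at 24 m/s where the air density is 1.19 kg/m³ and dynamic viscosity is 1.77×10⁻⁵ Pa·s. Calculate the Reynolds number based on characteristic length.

Re = ρ·v·c/μ = 1.19 × 24 × 4.47 / (1.77×10⁻⁵) = 7.21×10^6

Re = 7.21×10^6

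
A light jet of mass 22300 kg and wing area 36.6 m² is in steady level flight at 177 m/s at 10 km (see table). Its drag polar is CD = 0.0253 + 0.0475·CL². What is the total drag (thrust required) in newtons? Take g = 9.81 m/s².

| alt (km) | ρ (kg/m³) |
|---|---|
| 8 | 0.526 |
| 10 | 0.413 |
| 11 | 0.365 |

At 10 km, from the table: ρ = 0.413 kg/m³.
Weight W = mg = 22300 × 9.81 = 2.1876×10^5 N; in level flight L = W.
Dynamic pressure q = 0.5 × 0.413 × 177² = 6469 Pa.
CL = 2W/(ρv²S) = 2×2.1876×10^5/(0.413×177²×36.6) = 0.9239.
CD = 0.0253 + 0.0475 × 0.9239² = 0.06585.
D = q·S·CD = 6469 × 36.6 × 0.06585 = 15590 N

D = 15600 N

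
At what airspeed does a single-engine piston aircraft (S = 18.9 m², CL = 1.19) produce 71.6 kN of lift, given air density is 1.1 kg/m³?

v = 76.1 m/s

L = ½ρv²S·CL ⇒ v = √(2L/(ρ·S·CL))
v = √(2 × 71600 / (1.1 × 18.9 × 1.19)) = √5788 = 76.1 m/s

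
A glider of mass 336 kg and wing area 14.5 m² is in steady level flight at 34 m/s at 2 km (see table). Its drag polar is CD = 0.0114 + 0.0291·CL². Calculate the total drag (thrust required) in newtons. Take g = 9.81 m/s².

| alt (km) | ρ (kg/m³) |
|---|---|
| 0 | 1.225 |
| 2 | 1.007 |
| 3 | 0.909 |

D = 134 N

At 2 km, from the table: ρ = 1.007 kg/m³.
Level flight ⇒ L = W = m·g = 336 × 9.81 = 3296.2 N.
q = ½ρv² = ½ × 1.007 × 34² = 582 Pa.
Required CL = L/(qS) = 3296.2/(582·14.5) = 0.3906.
CD = 0.0114 + 0.0291 × 0.3906² = 0.01584.
D = q·S·CD = 582 × 14.5 × 0.01584 = 133.7 N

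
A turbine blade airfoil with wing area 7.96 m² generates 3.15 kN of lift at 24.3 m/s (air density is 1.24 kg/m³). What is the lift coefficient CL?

CL = 1.08

From L = ½ρv²S·CL, rearranging gives CL = 2L/(ρv²S).
CL = 2 × 3150 / (1.24 × 24.3² × 7.96) = 1.08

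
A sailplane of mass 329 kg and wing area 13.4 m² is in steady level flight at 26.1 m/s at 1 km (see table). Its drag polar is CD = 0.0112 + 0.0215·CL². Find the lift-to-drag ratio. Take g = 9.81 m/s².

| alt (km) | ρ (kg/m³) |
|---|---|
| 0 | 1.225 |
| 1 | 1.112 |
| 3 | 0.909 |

At 1 km, from the table: ρ = 1.112 kg/m³.
In steady level flight, lift balances weight: W = mg = 329 × 9.81 = 3227.5 N.
Dynamic pressure q = 0.5 × 1.112 × 26.1² = 378.8 Pa.
CL = 2W/(ρv²S) = 2×3227.5/(1.112×26.1²×13.4) = 0.6359.
CD = 0.0112 + 0.0215 × 0.6359² = 0.01989.
L/D = CL/CD = 0.6359 / 0.01989 = 32

L/D = 32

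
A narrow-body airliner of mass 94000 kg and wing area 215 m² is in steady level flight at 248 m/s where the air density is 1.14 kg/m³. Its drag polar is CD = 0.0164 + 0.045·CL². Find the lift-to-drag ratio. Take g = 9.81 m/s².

Weight W = mg = 94000 × 9.81 = 9.2214×10^5 N; in level flight L = W.
q = ½ρv² = ½ × 1.14 × 248² = 35060 Pa.
CL = 2W/(ρv²S) = 2×9.2214×10^5/(1.14×248²×215) = 0.1223.
CD = 0.0164 + 0.045 × 0.1223² = 0.01707.
L/D = CL/CD = 0.1223 / 0.01707 = 7.17

L/D = 7.17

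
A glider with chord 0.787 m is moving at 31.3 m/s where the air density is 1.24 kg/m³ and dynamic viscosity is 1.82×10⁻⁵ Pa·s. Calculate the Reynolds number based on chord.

Re = ρ·v·c/μ = 1.24 × 31.3 × 0.787 / (1.82×10⁻⁵) = 1.68×10^6

Re = 1.68×10^6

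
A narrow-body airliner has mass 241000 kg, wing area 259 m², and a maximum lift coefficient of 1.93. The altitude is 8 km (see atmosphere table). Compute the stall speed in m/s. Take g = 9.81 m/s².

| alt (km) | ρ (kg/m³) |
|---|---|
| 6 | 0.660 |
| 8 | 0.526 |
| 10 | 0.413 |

V_stall = 134 m/s

At 8 km, from the table: ρ = 0.526 kg/m³.
Weight W = mg = 241000 × 9.81 = 2.364×10^6 N.
From L = ½ρV²S·CL,max = W: V_stall = √(2W/(ρSCL,max)) = √(2·2.364×10^6/(0.526·259·1.93))
V_stall = √17980 = 134 m/s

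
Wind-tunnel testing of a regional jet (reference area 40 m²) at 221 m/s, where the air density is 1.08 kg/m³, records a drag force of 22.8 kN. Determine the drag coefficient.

CD = 0.0216

From D = ½ρv²S·CD, rearranging gives CD = 2D/(ρv²S).
CD = 2 × 22800 / (1.08 × 221² × 40) = 0.0216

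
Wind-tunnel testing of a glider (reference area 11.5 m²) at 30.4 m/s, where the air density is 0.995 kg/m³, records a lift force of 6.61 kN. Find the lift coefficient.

From L = ½ρv²S·CL, rearranging gives CL = 2L/(ρv²S).
CL = 2 × 6610 / (0.995 × 30.4² × 11.5) = 1.25

CL = 1.25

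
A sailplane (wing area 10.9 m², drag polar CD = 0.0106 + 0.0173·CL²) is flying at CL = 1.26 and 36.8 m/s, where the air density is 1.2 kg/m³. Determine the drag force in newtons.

CD = 0.0106 + 0.0173 × 1.26² = 0.03807
D = ½ρv²S·CD = ½ × 1.2 × 36.8² × 10.9 × 0.03807 = 337 N

D = 337 N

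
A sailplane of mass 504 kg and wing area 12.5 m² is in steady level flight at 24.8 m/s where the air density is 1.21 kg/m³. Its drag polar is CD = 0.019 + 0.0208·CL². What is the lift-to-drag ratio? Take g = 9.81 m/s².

L/D = 25

In steady level flight, lift balances weight: W = mg = 504 × 9.81 = 4944.2 N.
Dynamic pressure q = 0.5 × 1.21 × 24.8² = 372.1 Pa.
Required CL = L/(qS) = 4944.2/(372.1·12.5) = 1.063.
CD = 0.019 + 0.0208 × 1.063² = 0.0425.
L/D = CL/CD = 1.063 / 0.0425 = 25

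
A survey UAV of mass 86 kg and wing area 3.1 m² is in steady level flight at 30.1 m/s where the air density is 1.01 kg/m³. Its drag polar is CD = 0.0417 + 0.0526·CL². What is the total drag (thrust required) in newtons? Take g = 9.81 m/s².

In steady level flight, lift balances weight: W = mg = 86 × 9.81 = 843.66 N.
Dynamic pressure q = 0.5 × 1.01 × 30.1² = 457.5 Pa.
Required CL = L/(qS) = 843.66/(457.5·3.1) = 0.5948.
CD = 0.0417 + 0.0526 × 0.5948² = 0.06031.
D = q·S·CD = 457.5 × 3.1 × 0.06031 = 85.54 N

D = 85.5 N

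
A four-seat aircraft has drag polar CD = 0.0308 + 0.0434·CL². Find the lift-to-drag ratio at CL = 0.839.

L/D = 13.7

CD = 0.0308 + 0.0434 × 0.839² = 0.06135
L/D = CL/CD = 0.839 / 0.06135 = 13.7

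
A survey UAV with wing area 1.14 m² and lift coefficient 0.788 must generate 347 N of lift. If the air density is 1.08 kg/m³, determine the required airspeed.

L = ½ρv²S·CL ⇒ v = √(2L/(ρ·S·CL))
v = √(2 × 347 / (1.08 × 1.14 × 0.788)) = √715.3 = 26.7 m/s

v = 26.7 m/s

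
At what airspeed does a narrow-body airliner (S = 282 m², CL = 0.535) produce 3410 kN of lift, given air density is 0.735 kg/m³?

v = 248 m/s

L = ½ρv²S·CL ⇒ v = √(2L/(ρ·S·CL))
v = √(2 × 3.41×10^6 / (0.735 × 282 × 0.535)) = √61500 = 248 m/s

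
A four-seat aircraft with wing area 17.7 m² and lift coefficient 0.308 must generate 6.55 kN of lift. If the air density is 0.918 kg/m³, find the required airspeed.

L = ½ρv²S·CL ⇒ v = √(2L/(ρ·S·CL))
v = √(2 × 6550 / (0.918 × 17.7 × 0.308)) = √2618 = 51.2 m/s

v = 51.2 m/s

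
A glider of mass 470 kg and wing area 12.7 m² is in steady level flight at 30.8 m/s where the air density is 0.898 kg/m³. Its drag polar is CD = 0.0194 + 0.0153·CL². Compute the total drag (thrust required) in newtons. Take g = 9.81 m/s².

D = 165 N

Level flight ⇒ L = W = m·g = 470 × 9.81 = 4610.7 N.
Dynamic pressure q = 0.5 × 0.898 × 30.8² = 425.9 Pa.
CL = 2W/(ρv²S) = 2×4610.7/(0.898×30.8²×12.7) = 0.8523.
CD = 0.0194 + 0.0153 × 0.8523² = 0.03052.
D = q·S·CD = 425.9 × 12.7 × 0.03052 = 165.1 N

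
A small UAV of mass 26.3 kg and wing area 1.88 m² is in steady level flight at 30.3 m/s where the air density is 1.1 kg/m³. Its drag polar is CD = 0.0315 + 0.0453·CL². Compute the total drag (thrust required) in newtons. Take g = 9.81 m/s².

D = 33.1 N

Level flight ⇒ L = W = m·g = 26.3 × 9.81 = 258 N.
Dynamic pressure q = 0.5 × 1.1 × 30.3² = 504.9 Pa.
CL = 2W/(ρv²S) = 2×258/(1.1×30.3²×1.88) = 0.2718.
CD = 0.0315 + 0.0453 × 0.2718² = 0.03485.
D = q·S·CD = 504.9 × 1.88 × 0.03485 = 33.08 N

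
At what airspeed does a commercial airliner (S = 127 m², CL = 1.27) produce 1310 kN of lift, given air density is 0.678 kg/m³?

v = 155 m/s

L = ½ρv²S·CL ⇒ v = √(2L/(ρ·S·CL))
v = √(2 × 1.31×10^6 / (0.678 × 127 × 1.27)) = √23960 = 155 m/s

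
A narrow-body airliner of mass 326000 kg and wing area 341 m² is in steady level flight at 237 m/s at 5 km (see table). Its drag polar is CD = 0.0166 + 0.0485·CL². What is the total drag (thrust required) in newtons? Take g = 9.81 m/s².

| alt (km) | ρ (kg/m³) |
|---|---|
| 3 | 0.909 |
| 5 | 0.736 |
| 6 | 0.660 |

At 5 km, from the table: ρ = 0.736 kg/m³.
Level flight ⇒ L = W = m·g = 326000 × 9.81 = 3.1981×10^6 N.
q = ½ρv² = ½ × 0.736 × 237² = 20670 Pa.
Required CL = L/(qS) = 3.1981×10^6/(20670·341) = 0.4537.
CD = 0.0166 + 0.0485 × 0.4537² = 0.02658.
D = q·S·CD = 20670 × 341 × 0.02658 = 1.874×10^5 N

D = 1.87×10^5 N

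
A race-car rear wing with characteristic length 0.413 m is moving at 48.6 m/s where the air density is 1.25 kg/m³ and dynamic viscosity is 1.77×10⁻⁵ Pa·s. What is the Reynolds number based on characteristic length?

Re = ρ·v·c/μ = 1.25 × 48.6 × 0.413 / (1.77×10⁻⁵) = 1.42×10^6

Re = 1.42×10^6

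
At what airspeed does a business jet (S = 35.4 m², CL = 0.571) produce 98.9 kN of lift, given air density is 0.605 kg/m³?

v = 127 m/s

L = ½ρv²S·CL ⇒ v = √(2L/(ρ·S·CL))
v = √(2 × 98900 / (0.605 × 35.4 × 0.571)) = √16170 = 127 m/s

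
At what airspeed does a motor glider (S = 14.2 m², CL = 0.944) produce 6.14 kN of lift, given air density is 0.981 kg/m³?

v = 30.6 m/s

L = ½ρv²S·CL ⇒ v = √(2L/(ρ·S·CL))
v = √(2 × 6140 / (0.981 × 14.2 × 0.944)) = √933.8 = 30.6 m/s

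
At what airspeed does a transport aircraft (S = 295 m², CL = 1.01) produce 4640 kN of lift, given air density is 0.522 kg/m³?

v = 244 m/s

L = ½ρv²S·CL ⇒ v = √(2L/(ρ·S·CL))
v = √(2 × 4.64×10^6 / (0.522 × 295 × 1.01)) = √59670 = 244 m/s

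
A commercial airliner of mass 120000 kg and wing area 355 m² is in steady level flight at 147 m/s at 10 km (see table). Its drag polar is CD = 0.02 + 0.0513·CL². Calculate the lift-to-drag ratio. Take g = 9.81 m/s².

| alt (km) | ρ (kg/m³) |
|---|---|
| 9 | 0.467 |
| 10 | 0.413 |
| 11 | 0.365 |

L/D = 15.4

At 10 km, from the table: ρ = 0.413 kg/m³.
Level flight ⇒ L = W = m·g = 120000 × 9.81 = 1.1772×10^6 N.
q = ½ρv² = ½ × 0.413 × 147² = 4462 Pa.
CL = 2W/(ρv²S) = 2×1.1772×10^6/(0.413×147²×355) = 0.7431.
CD = 0.02 + 0.0513 × 0.7431² = 0.04833.
L/D = CL/CD = 0.7431 / 0.04833 = 15.4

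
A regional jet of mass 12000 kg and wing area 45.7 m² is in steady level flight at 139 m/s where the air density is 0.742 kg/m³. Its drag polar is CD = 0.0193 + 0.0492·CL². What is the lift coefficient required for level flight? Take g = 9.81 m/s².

CL = 0.359

Weight W = mg = 12000 × 9.81 = 1.1772×10^5 N; in level flight L = W.
q = ½ρv² = ½ × 0.742 × 139² = 7168 Pa.
CL = 2W/(ρv²S) = 2×1.1772×10^5/(0.742×139²×45.7) = 0.3594.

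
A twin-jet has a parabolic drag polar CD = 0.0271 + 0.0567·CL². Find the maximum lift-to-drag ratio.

For CD = CD0 + K·CL², (L/D)max occurs at CL* = √(CD0/K) and equals 1/(2√(K·CD0)).
(L/D)max = 1/(2√(0.0567 × 0.0271)) = 1/(2 × 0.0392) = 12.8

(L/D)max = 12.8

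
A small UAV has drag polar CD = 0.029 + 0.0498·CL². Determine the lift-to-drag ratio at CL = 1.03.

CD = 0.029 + 0.0498 × 1.03² = 0.08183
L/D = CL/CD = 1.03 / 0.08183 = 12.6

L/D = 12.6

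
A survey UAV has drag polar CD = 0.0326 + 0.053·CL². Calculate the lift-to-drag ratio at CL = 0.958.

CD = 0.0326 + 0.053 × 0.958² = 0.08124
L/D = CL/CD = 0.958 / 0.08124 = 11.8

L/D = 11.8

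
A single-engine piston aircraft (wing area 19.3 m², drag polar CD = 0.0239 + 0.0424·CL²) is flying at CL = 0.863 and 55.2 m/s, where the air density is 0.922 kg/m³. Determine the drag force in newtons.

D = 1500 N

CD = 0.0239 + 0.0424 × 0.863² = 0.05548
D = ½ρv²S·CD = ½ × 0.922 × 55.2² × 19.3 × 0.05548 = 1500 N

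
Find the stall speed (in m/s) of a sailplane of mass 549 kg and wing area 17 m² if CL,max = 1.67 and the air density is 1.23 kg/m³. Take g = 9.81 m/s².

Stall occurs when L = W at CL,max. W = mg = 549 × 9.81 = 5386 N.
V_stall = √(2W/(ρ·S·CL,max)) = √(2 × 5386 / (1.23 × 17 × 1.67))
V_stall = √308.5 = 17.6 m/s

V_stall = 17.6 m/s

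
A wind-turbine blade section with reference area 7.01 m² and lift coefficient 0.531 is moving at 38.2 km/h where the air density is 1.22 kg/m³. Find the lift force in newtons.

Convert speed: v = 38.2 km/h ÷ 3.6 = 10.61 m/s.
Dynamic pressure q = ½ρv² = ½ × 1.22 × 10.61² = 68.68 Pa.
L = q·S·CL = 68.68 × 7.01 × 0.531 = 256 N

L = 256 N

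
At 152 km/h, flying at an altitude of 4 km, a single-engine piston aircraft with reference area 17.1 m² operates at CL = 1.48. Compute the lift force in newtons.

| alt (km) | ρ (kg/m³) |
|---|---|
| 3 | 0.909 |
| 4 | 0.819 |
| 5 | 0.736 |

At 4 km, from the table: ρ = 0.819 kg/m³.
Convert speed: v = 152 km/h ÷ 3.6 = 42.22 m/s.
L = ½ρv²S·CL = ½ × 0.819 × 42.22² × 17.1 × 1.48 = 18500 N ≈ 18.5 kN

L = 18500 N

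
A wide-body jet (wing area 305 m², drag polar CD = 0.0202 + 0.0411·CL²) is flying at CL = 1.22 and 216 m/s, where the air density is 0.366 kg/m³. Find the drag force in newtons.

D = 2.12×10^5 N

CD = 0.0202 + 0.0411 × 1.22² = 0.08137
D = ½ρv²S·CD = ½ × 0.366 × 216² × 305 × 0.08137 = 2.12×10^5 N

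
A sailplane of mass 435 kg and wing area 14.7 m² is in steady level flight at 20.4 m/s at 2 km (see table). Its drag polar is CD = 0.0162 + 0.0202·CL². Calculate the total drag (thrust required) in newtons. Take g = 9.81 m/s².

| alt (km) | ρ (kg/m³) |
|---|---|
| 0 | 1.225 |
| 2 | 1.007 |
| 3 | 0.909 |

D = 169 N

At 2 km, from the table: ρ = 1.007 kg/m³.
In steady level flight, lift balances weight: W = mg = 435 × 9.81 = 4267.4 N.
Dynamic pressure q = 0.5 × 1.007 × 20.4² = 209.5 Pa.
Required CL = L/(qS) = 4267.4/(209.5·14.7) = 1.385.
CD = 0.0162 + 0.0202 × 1.385² = 0.05497.
D = q·S·CD = 209.5 × 14.7 × 0.05497 = 169.3 N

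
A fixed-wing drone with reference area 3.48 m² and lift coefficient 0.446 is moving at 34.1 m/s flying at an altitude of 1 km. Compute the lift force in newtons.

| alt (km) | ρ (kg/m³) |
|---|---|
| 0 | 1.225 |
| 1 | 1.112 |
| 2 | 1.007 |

At 1 km, from the table: ρ = 1.112 kg/m³.
Dynamic pressure q = ½ρv² = ½ × 1.112 × 34.1² = 646.5 Pa.
L = q·S·CL = 646.5 × 3.48 × 0.446 = 1000 N

L = 1000 N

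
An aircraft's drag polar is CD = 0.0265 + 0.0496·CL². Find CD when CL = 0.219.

CD = 0.0289

CD = 0.0265 + 0.0496 × 0.219² = 0.0265 + 0.002379 = 0.0289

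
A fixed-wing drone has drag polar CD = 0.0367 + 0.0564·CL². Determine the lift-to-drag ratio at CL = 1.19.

L/D = 10.2

CD = 0.0367 + 0.0564 × 1.19² = 0.1166
L/D = CL/CD = 1.19 / 0.1166 = 10.2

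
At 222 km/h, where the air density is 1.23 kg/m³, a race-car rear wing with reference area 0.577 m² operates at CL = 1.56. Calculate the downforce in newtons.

L = 2110 N

Convert speed: v = 222 km/h ÷ 3.6 = 61.67 m/s.
Dynamic pressure q = ½ρv² = ½ × 1.23 × 61.67² = 2339 Pa.
L = q·S·CL = 2339 × 0.577 × 1.56 = 2110 N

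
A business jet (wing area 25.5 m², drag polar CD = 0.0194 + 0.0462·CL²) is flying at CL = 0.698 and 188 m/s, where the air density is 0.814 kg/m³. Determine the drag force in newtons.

D = 15400 N

CD = 0.0194 + 0.0462 × 0.698² = 0.04191
D = ½ρv²S·CD = ½ × 0.814 × 188² × 25.5 × 0.04191 = 15400 N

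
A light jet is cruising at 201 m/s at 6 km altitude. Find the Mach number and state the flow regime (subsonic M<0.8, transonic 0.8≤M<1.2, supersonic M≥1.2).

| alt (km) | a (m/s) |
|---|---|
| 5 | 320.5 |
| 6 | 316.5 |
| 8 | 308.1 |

At 6 km, from the table: a = 316.5 m/s.
M = v/a = 201 / 316.5 = 0.635
M = 0.635 → subsonic.

M = 0.635 (subsonic)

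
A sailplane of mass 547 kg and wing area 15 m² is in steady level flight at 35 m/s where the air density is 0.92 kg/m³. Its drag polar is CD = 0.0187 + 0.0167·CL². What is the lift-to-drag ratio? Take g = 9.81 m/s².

L/D = 25

Level flight ⇒ L = W = m·g = 547 × 9.81 = 5366.1 N.
q = ½ρv² = ½ × 0.92 × 35² = 563.5 Pa.
CL = 2W/(ρv²S) = 2×5366.1/(0.92×35²×15) = 0.6349.
CD = 0.0187 + 0.0167 × 0.6349² = 0.02543.
L/D = CL/CD = 0.6349 / 0.02543 = 25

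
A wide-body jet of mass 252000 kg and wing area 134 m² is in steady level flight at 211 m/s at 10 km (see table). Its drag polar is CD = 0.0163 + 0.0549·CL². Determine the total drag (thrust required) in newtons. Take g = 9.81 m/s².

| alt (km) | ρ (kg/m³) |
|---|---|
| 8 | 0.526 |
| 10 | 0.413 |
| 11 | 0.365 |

D = 2.92×10^5 N

At 10 km, from the table: ρ = 0.413 kg/m³.
Weight W = mg = 252000 × 9.81 = 2.4721×10^6 N; in level flight L = W.
q = ½ρv² = ½ × 0.413 × 211² = 9194 Pa.
Required CL = L/(qS) = 2.4721×10^6/(9194·134) = 2.007.
CD = 0.0163 + 0.0549 × 2.007² = 0.2374.
D = q·S·CD = 9194 × 134 × 0.2374 = 2.924×10^5 N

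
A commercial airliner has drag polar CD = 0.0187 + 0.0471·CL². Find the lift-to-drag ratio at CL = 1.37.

L/D = 12.8

CD = 0.0187 + 0.0471 × 1.37² = 0.1071
L/D = CL/CD = 1.37 / 0.1071 = 12.8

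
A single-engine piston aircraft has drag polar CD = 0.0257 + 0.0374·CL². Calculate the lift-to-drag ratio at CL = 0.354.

CD = 0.0257 + 0.0374 × 0.354² = 0.03039
L/D = CL/CD = 0.354 / 0.03039 = 11.6

L/D = 11.6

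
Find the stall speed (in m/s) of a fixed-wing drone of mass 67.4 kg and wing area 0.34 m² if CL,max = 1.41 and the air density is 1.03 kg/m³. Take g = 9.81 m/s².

V_stall = 51.8 m/s

At stall, lift equals weight: L = W = m·g = 67.4 × 9.81 = 661.2 N.
From L = ½ρV²S·CL,max = W: V_stall = √(2W/(ρSCL,max)) = √(2·661.2/(1.03·0.34·1.41))
V_stall = √2678 = 51.8 m/s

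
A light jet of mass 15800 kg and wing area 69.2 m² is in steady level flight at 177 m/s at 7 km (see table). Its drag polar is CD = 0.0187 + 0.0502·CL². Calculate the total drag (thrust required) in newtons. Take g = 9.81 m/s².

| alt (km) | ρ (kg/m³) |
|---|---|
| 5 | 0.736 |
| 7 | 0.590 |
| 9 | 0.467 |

D = 13800 N

At 7 km, from the table: ρ = 0.590 kg/m³.
In steady level flight, lift balances weight: W = mg = 15800 × 9.81 = 1.55×10^5 N.
Dynamic pressure q = 0.5 × 0.59 × 177² = 9242 Pa.
Required CL = L/(qS) = 1.55×10^5/(9242·69.2) = 0.2424.
CD = 0.0187 + 0.0502 × 0.2424² = 0.02165.
D = q·S·CD = 9242 × 69.2 × 0.02165 = 13850 N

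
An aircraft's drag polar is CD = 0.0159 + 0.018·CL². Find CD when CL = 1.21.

CD = 0.0159 + 0.018 × 1.21² = 0.0159 + 0.02635 = 0.0423

CD = 0.0423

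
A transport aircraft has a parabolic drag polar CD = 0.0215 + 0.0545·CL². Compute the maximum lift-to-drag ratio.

For CD = CD0 + K·CL², (L/D)max occurs at CL* = √(CD0/K) and equals 1/(2√(K·CD0)).
(L/D)max = 1/(2√(0.0545 × 0.0215)) = 1/(2 × 0.03423) = 14.6

(L/D)max = 14.6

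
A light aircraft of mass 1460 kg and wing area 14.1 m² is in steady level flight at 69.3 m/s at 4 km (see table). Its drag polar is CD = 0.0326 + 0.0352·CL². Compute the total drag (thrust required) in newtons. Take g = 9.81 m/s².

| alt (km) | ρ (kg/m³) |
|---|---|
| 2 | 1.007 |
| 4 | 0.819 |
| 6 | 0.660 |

At 4 km, from the table: ρ = 0.819 kg/m³.
In steady level flight, lift balances weight: W = mg = 1460 × 9.81 = 14323 N.
q = ½ρv² = ½ × 0.819 × 69.3² = 1967 Pa.
CL = W/(q·S) = 14323 / (1967 × 14.1) = 0.5165.
CD = 0.0326 + 0.0352 × 0.5165² = 0.04199.
D = q·S·CD = 1967 × 14.1 × 0.04199 = 1164 N

D = 1160 N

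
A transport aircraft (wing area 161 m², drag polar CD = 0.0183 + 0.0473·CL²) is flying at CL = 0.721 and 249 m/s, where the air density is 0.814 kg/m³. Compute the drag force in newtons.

D = 1.74×10^5 N

CD = 0.0183 + 0.0473 × 0.721² = 0.04289
D = ½ρv²S·CD = ½ × 0.814 × 249² × 161 × 0.04289 = 1.74×10^5 N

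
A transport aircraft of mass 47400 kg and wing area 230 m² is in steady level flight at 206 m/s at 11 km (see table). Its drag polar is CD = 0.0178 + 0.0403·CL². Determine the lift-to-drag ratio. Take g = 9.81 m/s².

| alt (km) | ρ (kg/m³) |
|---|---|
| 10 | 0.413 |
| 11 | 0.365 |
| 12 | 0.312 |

L/D = 12.7

At 11 km, from the table: ρ = 0.365 kg/m³.
In steady level flight, lift balances weight: W = mg = 47400 × 9.81 = 4.6499×10^5 N.
q = ½ρv² = ½ × 0.365 × 206² = 7745 Pa.
CL = W/(q·S) = 4.6499×10^5 / (7745 × 230) = 0.261.
CD = 0.0178 + 0.0403 × 0.261² = 0.02055.
L/D = CL/CD = 0.261 / 0.02055 = 12.7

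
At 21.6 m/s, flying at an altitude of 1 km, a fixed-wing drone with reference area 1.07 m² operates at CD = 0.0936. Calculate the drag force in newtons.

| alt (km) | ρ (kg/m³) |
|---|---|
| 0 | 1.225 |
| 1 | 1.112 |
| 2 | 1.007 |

D = 26 N

At 1 km, from the table: ρ = 1.112 kg/m³.
Dynamic pressure q = ½ρv² = ½ × 1.112 × 21.6² = 259.4 Pa.
D = q·S·CD = 259.4 × 1.07 × 0.0936 = 26 N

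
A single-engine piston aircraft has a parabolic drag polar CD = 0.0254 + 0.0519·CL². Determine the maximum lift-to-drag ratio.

For CD = CD0 + K·CL², (L/D)max occurs at CL* = √(CD0/K) and equals 1/(2√(K·CD0)).
(L/D)max = 1/(2√(0.0519 × 0.0254)) = 1/(2 × 0.03631) = 13.8

(L/D)max = 13.8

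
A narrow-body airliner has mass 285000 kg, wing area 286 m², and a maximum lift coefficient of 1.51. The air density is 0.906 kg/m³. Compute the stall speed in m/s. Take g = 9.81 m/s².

V_stall = 120 m/s

At stall, lift equals weight: L = W = m·g = 285000 × 9.81 = 2.796×10^6 N.
From L = ½ρV²S·CL,max = W: V_stall = √(2W/(ρSCL,max)) = √(2·2.796×10^6/(0.906·286·1.51))
V_stall = √14290 = 120 m/s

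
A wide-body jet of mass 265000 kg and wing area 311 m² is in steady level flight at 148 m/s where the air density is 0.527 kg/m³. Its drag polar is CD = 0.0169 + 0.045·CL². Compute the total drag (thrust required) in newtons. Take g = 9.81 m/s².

Weight W = mg = 265000 × 9.81 = 2.5996×10^6 N; in level flight L = W.
Dynamic pressure q = 0.5 × 0.527 × 148² = 5772 Pa.
CL = W/(q·S) = 2.5996×10^6 / (5772 × 311) = 1.448.
CD = 0.0169 + 0.045 × 1.448² = 0.1113.
D = q·S·CD = 5772 × 311 × 0.1113 = 1.998×10^5 N

D = 2×10^5 N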